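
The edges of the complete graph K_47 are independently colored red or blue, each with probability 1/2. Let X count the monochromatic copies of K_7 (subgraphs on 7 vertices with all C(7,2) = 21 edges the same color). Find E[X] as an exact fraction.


Let X = Σ_S X_S over the C(47, 7) = 62891499 subsets S of size 7, where X_S = 1 if the K_7 on S is monochromatic.
For a fixed S, the K_7 on S has C(7, 2) = 21 edges. P[all 21 edges red] = (1/2)^21, and likewise for blue, so P[monochromatic] = 2·(1/2)^21 = 2^{1 − 21} = 1/1048576.
Summing: E[X] = C(47, 7) · 2^{1 − 21} = 62891499 · 1/1048576 = 62891499/1048576.
Numerically: E[X] ≈ 59.978007.

E[X] = C(47,7)·2^(1−C(7,2)) = 62891499/1048576 ≈ 59.978007.


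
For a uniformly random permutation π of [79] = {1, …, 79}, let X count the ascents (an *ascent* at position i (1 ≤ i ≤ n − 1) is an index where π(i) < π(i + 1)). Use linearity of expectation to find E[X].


Write X = Σ X_I over i = 1, …, 78, with X_I the indicator of one ascent.
There are 78 indicators.
For each fixed i, the pair (π(i), π(i+1)) is a uniformly random ordered pair of distinct values from {1, …, 79}; by symmetry P[π(i) < π(i+1)] = 1/2.
By linearity: E[X] = 78 · (1/2) = (79 − 1) · (1/2) = 39 ≈ 39.000.

E[X] = 39 = 39.000.


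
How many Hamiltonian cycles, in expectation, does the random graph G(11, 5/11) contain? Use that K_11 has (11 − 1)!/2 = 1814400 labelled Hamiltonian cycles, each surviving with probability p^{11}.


K_11 has (11 − 1)!/2 = 1814400 labelled Hamiltonian cycles.
For each such Hamiltonian cycle H, let X_H = 1 if all 11 edges of H are present in G. Then P[X_H = 1] = p^{11} = (5/11)^{11} = 48828125/285311670611.
By linearity: E[X] = Σ_H E[X_H] = 1814400 · p^{11} = 1814400 · 48828125/285311670611 = 88593750000000/285311670611.
Numerically: E[X] ≈ 311.

E[X] = 1814400 · (5/11)^{11} = 88593750000000/285311670611 ≈ 311.


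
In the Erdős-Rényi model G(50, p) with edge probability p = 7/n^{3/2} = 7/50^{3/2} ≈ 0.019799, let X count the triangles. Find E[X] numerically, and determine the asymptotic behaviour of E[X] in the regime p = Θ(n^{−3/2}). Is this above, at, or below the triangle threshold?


Number of potential triangles: C(50, 3) = 19600.
Each occurs with probability p³ ≈ (0.019799)³ ≈ 7.76120403e-06.
By linearity: E[X] = C(50, 3)·p³ ≈ 19600 · 7.76120403e-06 ≈ 0.152120.
Since α = 3/2 > 1, p = c/n^{3/2} = o(1/n) is below the triangle threshold p ~ 1/n. Asymptotically E[X] ~ (c³/6)·n^{3(1−α)} = (7³/6)·n^{-1.5} → 0, so by Markov's inequality G has no triangles w.h.p.

E[X] ≈ 0.152120; in regime p = Θ(1/n^{3/2}) E[X] tends to 0 (below the triangle threshold p ~ 1/n).


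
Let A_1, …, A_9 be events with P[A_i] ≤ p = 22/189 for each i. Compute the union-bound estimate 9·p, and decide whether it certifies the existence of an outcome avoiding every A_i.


Union bound: P[∪_{i=1}^{9} A_i] ≤ Σ_i P[A_i] ≤ 9·p = 9·(22/189) = 22/21.
Numerically: 22/21 ≈ 1.047619.
Is 22/21 < 1? NO.
Since the bound 22/21 is ≥ 1, the union bound is uninformative here; it does NOT by itself certify existence.

9·p = 22/21 ≈ 1.047619; existence NOT certified by the union bound.


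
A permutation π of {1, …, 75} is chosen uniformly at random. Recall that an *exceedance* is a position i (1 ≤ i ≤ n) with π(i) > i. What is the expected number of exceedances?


Write X = Σ_{i=1}^{75} X_i, where X_i = 1_{π(i) > i}.
For each fixed i, π(i) is uniform over {1, …, 75} (marginal of a uniform permutation), so P[π(i) > i] = (n − i)/n. Summing: Σ_{i=1}^{75} (n − i)/n = (0 + 1 + … + 74)/75 = 75(75 − 1)/(2·75) = (75 − 1)/2.
Hence E[X] = Σ_{i=1}^{75} (75 − i)/75 = 37 ≈ 37.00000.

E[X] = 37 = 37.00000.


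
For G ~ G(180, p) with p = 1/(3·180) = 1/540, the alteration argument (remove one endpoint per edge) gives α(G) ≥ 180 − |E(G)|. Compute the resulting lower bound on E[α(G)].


E[|E(G)|] = C(180, 2)·p = 16110 · (1/540) = 179/6.
E[α(G)] ≥ n − E[|E(G)|] = 180 − 179/6 = 901/6.
Numerically: ≈ 150.1667.
(This is only a lower bound; the true E[α(G)] may be larger.)

E[α(G)] ≥ 901/6 ≈ 150.1667.


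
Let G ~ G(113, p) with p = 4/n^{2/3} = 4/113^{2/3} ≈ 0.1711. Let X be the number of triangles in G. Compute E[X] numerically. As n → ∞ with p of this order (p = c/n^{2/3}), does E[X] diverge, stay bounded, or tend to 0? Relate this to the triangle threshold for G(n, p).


Number of potential triangles: C(113, 3) = 234136.
Each occurs with probability p³ ≈ (0.1711)³ ≈ 5.012139e-03.
By linearity: E[X] = C(113, 3)·p³ ≈ 234136 · 5.012139e-03 ≈ 1173.5221.
Since α = 2/3 < 1, p = c/n^{2/3} ≫ 1/n is above the triangle threshold p ~ 1/n. Asymptotically E[X] ~ (c³/6)·n^{3(1−α)} = (4³/6)·n^{1} → ∞; triangles are abundant w.h.p.

E[X] ≈ 1173.5221; in regime p = Θ(1/n^{2/3}) E[X] diverges (above the triangle threshold p ~ 1/n).


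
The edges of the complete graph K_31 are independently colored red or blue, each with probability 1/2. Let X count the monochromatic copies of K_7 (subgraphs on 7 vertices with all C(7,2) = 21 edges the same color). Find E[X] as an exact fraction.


Let X = Σ_S X_S over the C(31, 7) = 2629575 subsets S of size 7, where X_S = 1 if the K_7 on S is monochromatic.
For a fixed S, the K_7 on S has C(7, 2) = 21 edges. P[all 21 edges red] = (1/2)^21, and likewise for blue, so P[monochromatic] = 2·(1/2)^21 = 2^{1 − 21} = 1/1048576.
Summing: E[X] = C(31, 7) · 2^{1 − 21} = 2629575 · 1/1048576 = 2629575/1048576.
Numerically: E[X] ≈ 2.5078.

E[X] = C(31,7)·2^(1−C(7,2)) = 2629575/1048576 ≈ 2.5078.


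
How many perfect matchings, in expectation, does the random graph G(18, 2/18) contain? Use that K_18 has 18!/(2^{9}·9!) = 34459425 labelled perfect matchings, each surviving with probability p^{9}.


K_18 has 18!/(2^{9}·9!) = 34459425 labelled perfect matchings.
For each such perfect matching H, let X_H = 1 if all 9 edges of H are present in G. Then P[X_H = 1] = p^{9} = (1/9)^{9} = 1/387420489.
By linearity of expectation: E[X] = Σ_H E[X_H] = 34459425 · p^{9} = 34459425 · 1/387420489 = 425425/4782969.
Numerically: E[X] ≈ 0.088946.

E[X] = 34459425 · (1/9)^{9} = 425425/4782969 ≈ 0.088946.


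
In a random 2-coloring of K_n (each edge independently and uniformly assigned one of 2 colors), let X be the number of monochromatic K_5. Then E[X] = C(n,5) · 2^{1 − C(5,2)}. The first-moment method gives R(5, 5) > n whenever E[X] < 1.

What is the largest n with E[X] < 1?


We need C(n, 5) · 2^{1 − 10} < 1, i.e. C(n, 5) < 2^{10 − 1} = 512.
Check values of n near the boundary:
  n = 7: C(7, 5) = 21; 21 < 512? YES
  n = 8: C(8, 5) = 56; 56 < 512? YES
  n = 9: C(9, 5) = 126; 126 < 512? YES
  n = 10: C(10, 5) = 252; 252 < 512? YES
  n = 11: C(11, 5) = 462; 462 < 512? YES
  n = 12: C(12, 5) = 792; 792 < 512? NO
  n = 13: C(13, 5) = 1287; 1287 < 512? NO
  n = 14: C(14, 5) = 2002; 2002 < 512? NO
The largest n with C(n, 5) < 512 is n = 11 (where E[X] = 231/256 ≈ 0.90234). Hence R(5, 5) > 11, i.e. R(5, 5) ≥ 12.

Largest n = 11; hence R(5, 5) > 11.


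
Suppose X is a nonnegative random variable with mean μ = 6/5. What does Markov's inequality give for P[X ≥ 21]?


μ = E[X] = 6/5, a = 21.
Markov: P[X ≥ 21] ≤ μ/a = (6/5)/21 = 2/35.
Numerically: ≈ 0.05714.
(Since a = 21 > μ = 1.20000, the bound 2/35 is < 1 and informative.)

P[X ≥ 21] ≤ 2/35 ≈ 0.05714.


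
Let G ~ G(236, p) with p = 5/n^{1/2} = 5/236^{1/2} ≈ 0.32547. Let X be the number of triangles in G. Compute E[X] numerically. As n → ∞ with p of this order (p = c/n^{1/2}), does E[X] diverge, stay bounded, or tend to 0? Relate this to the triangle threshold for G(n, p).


Number of potential triangles: C(236, 3) = 2162940.
Each occurs with probability p³ ≈ (0.32547)³ ≈ 3.4477995e-02.
By linearity: E[X] = C(236, 3)·p³ ≈ 2162940 · 3.4477995e-02 ≈ 74573.83557.
Since α = 1/2 < 1, p = c/n^{1/2} ≫ 1/n is above the triangle threshold p ~ 1/n. Asymptotically E[X] ~ (c³/6)·n^{3(1−α)} = (5³/6)·n^{1.5} → ∞; triangles are abundant w.h.p.

E[X] ≈ 74573.83557; in regime p = Θ(1/n^{1/2}) E[X] diverges (above the triangle threshold p ~ 1/n).


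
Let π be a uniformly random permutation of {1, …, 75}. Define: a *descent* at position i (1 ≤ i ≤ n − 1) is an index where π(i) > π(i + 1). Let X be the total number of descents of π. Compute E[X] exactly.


Write X = Σ X_I over i = 1, …, 74, with X_I the indicator of one descent.
There are 74 indicators.
For each fixed i, the pair (π(i), π(i+1)) is a uniformly random ordered pair of distinct values from {1, …, 75}; by symmetry P[π(i) > π(i+1)] = 1/2.
By linearity: E[X] = 74 · (1/2) = (75 − 1) · (1/2) = 37 ≈ 37.000.

E[X] = 37 = 37.000.


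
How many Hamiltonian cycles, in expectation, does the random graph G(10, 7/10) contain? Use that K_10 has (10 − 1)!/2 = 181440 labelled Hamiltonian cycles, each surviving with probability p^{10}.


K_10 has (10 − 1)!/2 = 181440 labelled Hamiltonian cycles.
For each such Hamiltonian cycle H, let X_H = 1 if all 10 edges of H are present in G. Then P[X_H = 1] = p^{10} = (7/10)^{10} = 282475249/10000000000.
By linearity of expectation: E[X] = Σ_H E[X_H] = 181440 · p^{10} = 181440 · 282475249/10000000000 = 160163466183/31250000.
Numerically: E[X] ≈ 5.13e+03.

E[X] = 181440 · (7/10)^{10} = 160163466183/31250000 ≈ 5.13e+03.


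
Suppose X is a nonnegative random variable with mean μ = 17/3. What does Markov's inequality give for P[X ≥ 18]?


μ = E[X] = 17/3, a = 18.
Markov: P[X ≥ 18] ≤ μ/a = (17/3)/18 = 17/54.
Numerically: ≈ 0.315.
(Since a = 18 > μ = 5.667, the bound 17/54 is < 1 and informative.)

P[X ≥ 18] ≤ 17/54 ≈ 0.315.


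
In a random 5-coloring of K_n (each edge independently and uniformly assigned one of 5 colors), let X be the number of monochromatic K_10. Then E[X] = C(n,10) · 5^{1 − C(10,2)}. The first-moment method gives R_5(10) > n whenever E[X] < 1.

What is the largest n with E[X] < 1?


We need C(n, 10) · 5^{1 − 45} < 1, i.e. C(n, 10) < 5^{45 − 1} = 5684341886080801486968994140625.
Check values of n near the boundary:
  n = 5387: C(5387, 10) = 5624406917627224603154306376491; 5624406917627224603154306376491 < 5684341886080801486968994140625? YES
  n = 5388: C(5388, 10) = 5634865093375880654852250419586; 5634865093375880654852250419586 < 5684341886080801486968994140625? YES
  n = 5389: C(5389, 10) = 5645340767466558997768874792926; 5645340767466558997768874792926 < 5684341886080801486968994140625? YES
  n = 5390: C(5390, 10) = 5655833965919099070255434039753; 5655833965919099070255434039753 < 5684341886080801486968994140625? YES
  n = 5391: C(5391, 10) = 5666344714787188828795213697883; 5666344714787188828795213697883 < 5684341886080801486968994140625? YES
  n = 5392: C(5392, 10) = 5676873040158402483252283957448; 5676873040158402483252283957448 < 5684341886080801486968994140625? YES
  n = 5393: C(5393, 10) = 5687418968154238267170642278008; 5687418968154238267170642278008 < 5684341886080801486968994140625? NO
  n = 5394: C(5394, 10) = 5697982524930156243149785372878; 5697982524930156243149785372878 < 5684341886080801486968994140625? NO
  n = 5395: C(5395, 10) = 5708563736675616143322765475706; 5708563736675616143322765475706 < 5684341886080801486968994140625? NO
The largest n with C(n, 10) < 5684341886080801486968994140625 is n = 5392 (where E[X] = 5676873040158402483252283957448/5684341886080801486968994140625 ≈ 0.999). Hence R_5(10) > 5392, i.e. R_5(10) ≥ 5393.

Largest n = 5392; hence R_5(10) > 5392.


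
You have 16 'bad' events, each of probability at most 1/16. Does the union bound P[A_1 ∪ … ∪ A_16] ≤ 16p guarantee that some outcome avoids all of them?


Union bound: P[∪_{i=1}^{16} A_i] ≤ Σ_i P[A_i] ≤ 16·p = 16·(1/16) = 1.
Numerically: 1 ≈ 1.0000000.
Is 1 < 1? NO.
Since the bound 1 is ≥ 1, the union bound is uninformative here; it does NOT by itself certify existence.

16·p = 1 ≈ 1.0000000; existence NOT certified by the union bound.


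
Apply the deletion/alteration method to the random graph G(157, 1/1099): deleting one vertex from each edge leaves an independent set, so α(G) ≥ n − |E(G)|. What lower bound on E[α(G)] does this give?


E[|E(G)|] = C(157, 2)·p = 12246 · (1/1099) = 78/7.
E[α(G)] ≥ n − E[|E(G)|] = 157 − 78/7 = 1021/7.
Numerically: ≈ 145.857.
(This is only a lower bound; the true E[α(G)] may be larger.)

E[α(G)] ≥ 1021/7 ≈ 145.857.


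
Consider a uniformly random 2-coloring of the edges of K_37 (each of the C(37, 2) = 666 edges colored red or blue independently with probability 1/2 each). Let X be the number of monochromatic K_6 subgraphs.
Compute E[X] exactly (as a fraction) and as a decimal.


Let X = Σ_S X_S over the C(37, 6) = 2324784 subsets S of size 6, where X_S = 1 if the K_6 on S is monochromatic.
For a fixed S, the K_6 on S has C(6, 2) = 15 edges. P[all 15 edges red] = (1/2)^15, and likewise for blue, so P[monochromatic] = 2·(1/2)^15 = 2^{1 − 15} = 1/16384.
By linearity: E[X] = C(37, 6) · 2^{1 − 15} = 2324784 · 1/16384 = 145299/1024.
Numerically: E[X] ≈ 141.8936.

E[X] = C(37,6)·2^(1−C(6,2)) = 145299/1024 ≈ 141.8936.


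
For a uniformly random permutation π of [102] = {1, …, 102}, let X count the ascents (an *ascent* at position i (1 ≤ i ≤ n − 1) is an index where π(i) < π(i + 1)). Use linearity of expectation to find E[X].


Write X = Σ X_I over i = 1, …, 101, with X_I the indicator of one ascent.
There are 101 indicators.
For each fixed i, the pair (π(i), π(i+1)) is a uniformly random ordered pair of distinct values from {1, …, 102}; by symmetry P[π(i) < π(i+1)] = 1/2.
By linearity: E[X] = 101 · (1/2) = (102 − 1) · (1/2) = 101/2 ≈ 50.500.

E[X] = 101/2 = 50.500.


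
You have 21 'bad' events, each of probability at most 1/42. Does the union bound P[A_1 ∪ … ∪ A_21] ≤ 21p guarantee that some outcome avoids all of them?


Union bound: P[∪_{i=1}^{21} A_i] ≤ Σ_i P[A_i] ≤ 21·p = 21·(1/42) = 1/2.
Numerically: 1/2 ≈ 0.50000.
Is 1/2 < 1? YES.
Since P[∪ A_i] ≤ 1/2 < 1, the complement has P[∩ A_i^c] ≥ 1 − 1/2 = 1/2 > 0, so some outcome avoids every A_i.

21·p = 1/2 ≈ 0.50000; existence CERTIFIED by the union bound.


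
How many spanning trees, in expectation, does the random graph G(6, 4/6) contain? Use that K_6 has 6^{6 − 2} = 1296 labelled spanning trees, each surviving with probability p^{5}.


K_6 has 6^{6 − 2} = 1296 labelled spanning trees.
For each such spanning tree H, let X_H = 1 if all 5 edges of H are present in G. Then P[X_H = 1] = p^{5} = (2/3)^{5} = 32/243.
By linearity: E[X] = Σ_H E[X_H] = 1296 · p^{5} = 1296 · 32/243 = 512/3.
Numerically: E[X] ≈ 171.

E[X] = 1296 · (2/3)^{5} = 512/3 ≈ 171.


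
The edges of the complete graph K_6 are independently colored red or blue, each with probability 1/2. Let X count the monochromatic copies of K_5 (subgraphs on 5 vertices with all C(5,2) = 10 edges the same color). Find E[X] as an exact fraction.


Let X = Σ_S X_S over the C(6, 5) = 6 subsets S of size 5, where X_S = 1 if the K_5 on S is monochromatic.
For a fixed S, the K_5 on S has C(5, 2) = 10 edges. P[all 10 edges red] = (1/2)^10, and likewise for blue, so P[monochromatic] = 2·(1/2)^10 = 2^{1 − 10} = 1/512.
Summing: E[X] = C(6, 5) · 2^{1 − 10} = 6 · 1/512 = 3/256.
Numerically: E[X] ≈ 0.01172.

E[X] = C(6,5)·2^(1−C(5,2)) = 3/256 ≈ 0.01172.


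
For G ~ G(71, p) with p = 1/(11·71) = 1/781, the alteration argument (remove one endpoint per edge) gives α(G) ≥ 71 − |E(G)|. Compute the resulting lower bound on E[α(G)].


E[|E(G)|] = C(71, 2)·p = 2485 · (1/781) = 35/11.
E[α(G)] ≥ n − E[|E(G)|] = 71 − 35/11 = 746/11.
Numerically: ≈ 67.818182.
(This is only a lower bound; the true E[α(G)] may be larger.)

E[α(G)] ≥ 746/11 ≈ 67.818182.


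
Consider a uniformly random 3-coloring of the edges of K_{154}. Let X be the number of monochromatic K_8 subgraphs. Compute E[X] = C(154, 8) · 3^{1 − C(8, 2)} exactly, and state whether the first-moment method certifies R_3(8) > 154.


E[X] = C(154, 8) · 3^{1 − 28} = 6521818990995 · 3^{−27} = 6521818990995/7625597484987.
As a reduced fraction: E[X] = 724646554555/847288609443 ≈ 0.85525.
Is E[X] < 1? YES.
Since E[X] < 1, there exists a 3-coloring of K_{154} with no monochromatic K_8; hence R_3(8) > 154.

E[X] = 724646554555/847288609443 ≈ 0.85525; E[X] < 1, so R_3(8) > 154.


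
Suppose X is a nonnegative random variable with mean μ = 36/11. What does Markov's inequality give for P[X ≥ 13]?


μ = E[X] = 36/11, a = 13.
Markov: P[X ≥ 13] ≤ μ/a = (36/11)/13 = 36/143.
Numerically: ≈ 0.251748.
(Since a = 13 > μ = 3.272727, the bound 36/143 is < 1 and informative.)

P[X ≥ 13] ≤ 36/143 ≈ 0.251748.


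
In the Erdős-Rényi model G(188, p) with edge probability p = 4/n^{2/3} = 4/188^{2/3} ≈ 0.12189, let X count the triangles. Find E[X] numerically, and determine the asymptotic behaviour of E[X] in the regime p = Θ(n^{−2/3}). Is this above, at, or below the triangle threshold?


Number of potential triangles: C(188, 3) = 1089836.
Each occurs with probability p³ ≈ (0.12189)³ ≈ 1.8107741e-03.
By linearity: E[X] = C(188, 3)·p³ ≈ 1089836 · 1.8107741e-03 ≈ 1973.44681.
Since α = 2/3 < 1, p = c/n^{2/3} ≫ 1/n is above the triangle threshold p ~ 1/n. Asymptotically E[X] ~ (c³/6)·n^{3(1−α)} = (4³/6)·n^{1} → ∞; triangles are abundant w.h.p.

E[X] ≈ 1973.44681; in regime p = Θ(1/n^{2/3}) E[X] diverges (above the triangle threshold p ~ 1/n).


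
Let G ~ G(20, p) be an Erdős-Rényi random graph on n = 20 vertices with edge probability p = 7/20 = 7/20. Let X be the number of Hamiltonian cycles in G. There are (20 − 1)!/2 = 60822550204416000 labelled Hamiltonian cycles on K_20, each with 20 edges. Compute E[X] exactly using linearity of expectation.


K_20 has (20 − 1)!/2 = 60822550204416000 labelled Hamiltonian cycles.
For each such Hamiltonian cycle H, let X_H = 1 if all 20 edges of H are present in G. Then P[X_H = 1] = p^{20} = (7/20)^{20} = 79792266297612001/104857600000000000000000000.
Summing the indicators: E[X] = Σ_H E[X_H] = 60822550204416000 · p^{20} = 60822550204416000 · 79792266297612001/104857600000000000000000000 = 1184855742873690605203907421/25600000000000000000.
Numerically: E[X] ≈ 4.63e+07.

E[X] = 60822550204416000 · (7/20)^{20} = 1184855742873690605203907421/25600000000000000000 ≈ 4.63e+07.


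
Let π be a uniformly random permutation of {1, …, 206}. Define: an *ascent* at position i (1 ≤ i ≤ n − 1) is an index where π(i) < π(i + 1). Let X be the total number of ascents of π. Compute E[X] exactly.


Write X = Σ X_I over i = 1, …, 205, with X_I the indicator of one ascent.
There are 205 indicators.
For each fixed i, the pair (π(i), π(i+1)) is a uniformly random ordered pair of distinct values from {1, …, 206}; by symmetry P[π(i) < π(i+1)] = 1/2.
By linearity: E[X] = 205 · (1/2) = (206 − 1) · (1/2) = 205/2 ≈ 102.500.

E[X] = 205/2 = 102.500.


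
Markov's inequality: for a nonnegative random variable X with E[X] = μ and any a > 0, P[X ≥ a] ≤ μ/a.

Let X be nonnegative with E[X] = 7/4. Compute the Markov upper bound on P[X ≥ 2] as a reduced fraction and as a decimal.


μ = E[X] = 7/4, a = 2.
Markov: P[X ≥ 2] ≤ μ/a = (7/4)/2 = 7/8.
Numerically: ≈ 0.875000.
(Since a = 2 > μ = 1.750000, the bound 7/8 is < 1 and informative.)

P[X ≥ 2] ≤ 7/8 ≈ 0.875000.


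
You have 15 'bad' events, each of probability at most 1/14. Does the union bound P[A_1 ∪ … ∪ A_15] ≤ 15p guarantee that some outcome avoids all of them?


Union bound: P[∪_{i=1}^{15} A_i] ≤ Σ_i P[A_i] ≤ 15·p = 15·(1/14) = 15/14.
Numerically: 15/14 ≈ 1.0714286.
Is 15/14 < 1? NO.
Since the bound 15/14 is ≥ 1, the union bound is uninformative here; it does NOT by itself certify existence.

15·p = 15/14 ≈ 1.0714286; existence NOT certified by the union bound.


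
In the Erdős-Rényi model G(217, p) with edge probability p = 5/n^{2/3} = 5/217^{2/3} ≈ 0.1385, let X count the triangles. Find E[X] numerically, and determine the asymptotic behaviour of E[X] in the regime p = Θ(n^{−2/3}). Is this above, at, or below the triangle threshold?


Number of potential triangles: C(217, 3) = 1679580.
Each occurs with probability p³ ≈ (0.1385)³ ≈ 2.654548e-03.
By linearity: E[X] = C(217, 3)·p³ ≈ 1679580 · 2.654548e-03 ≈ 4458.5253.
Since α = 2/3 < 1, p = c/n^{2/3} ≫ 1/n is above the triangle threshold p ~ 1/n. Asymptotically E[X] ~ (c³/6)·n^{3(1−α)} = (5³/6)·n^{1} → ∞; triangles are abundant w.h.p.

E[X] ≈ 4458.5253; in regime p = Θ(1/n^{2/3}) E[X] diverges (above the triangle threshold p ~ 1/n).


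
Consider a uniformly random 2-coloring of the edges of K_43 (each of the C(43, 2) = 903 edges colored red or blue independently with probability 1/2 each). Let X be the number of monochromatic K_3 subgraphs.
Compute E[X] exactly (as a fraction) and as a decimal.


Let X = Σ_S X_S over the C(43, 3) = 12341 subsets S of size 3, where X_S = 1 if the K_3 on S is monochromatic.
For a fixed S, the K_3 on S has C(3, 2) = 3 edges. P[all 3 edges red] = (1/2)^3, and likewise for blue, so P[monochromatic] = 2·(1/2)^3 = 2^{1 − 3} = 1/4.
By linearity: E[X] = C(43, 3) · 2^{1 − 3} = 12341 · 1/4 = 12341/4.
Numerically: E[X] ≈ 3085.2500.

E[X] = C(43,3)·2^(1−C(3,2)) = 12341/4 ≈ 3085.2500.


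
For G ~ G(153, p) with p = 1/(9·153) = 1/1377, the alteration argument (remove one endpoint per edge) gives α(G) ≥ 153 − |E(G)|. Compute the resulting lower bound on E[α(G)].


E[|E(G)|] = C(153, 2)·p = 11628 · (1/1377) = 76/9.
E[α(G)] ≥ n − E[|E(G)|] = 153 − 76/9 = 1301/9.
Numerically: ≈ 144.5556.
(This is only a lower bound; the true E[α(G)] may be larger.)

E[α(G)] ≥ 1301/9 ≈ 144.5556.


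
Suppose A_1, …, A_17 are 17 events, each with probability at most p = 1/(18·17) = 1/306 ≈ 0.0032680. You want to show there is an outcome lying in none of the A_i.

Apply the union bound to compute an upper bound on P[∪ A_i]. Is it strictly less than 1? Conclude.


Union bound: P[∪_{i=1}^{17} A_i] ≤ Σ_i P[A_i] ≤ 17·p = 17·(1/306) = 1/18.
Numerically: 1/18 ≈ 0.0555556.
Is 1/18 < 1? YES.
Since P[∪ A_i] ≤ 1/18 < 1, the complement has P[∩ A_i^c] ≥ 1 − 1/18 = 17/18 > 0, so some outcome avoids every A_i.

17·p = 1/18 ≈ 0.0555556; existence CERTIFIED by the union bound.


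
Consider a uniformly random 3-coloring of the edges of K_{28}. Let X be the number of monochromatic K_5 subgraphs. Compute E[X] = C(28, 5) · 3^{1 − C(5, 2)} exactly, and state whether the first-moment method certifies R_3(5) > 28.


E[X] = C(28, 5) · 3^{1 − 10} = 98280 · 3^{−9} = 98280/19683.
As a reduced fraction: E[X] = 3640/729 ≈ 4.9931.
Is E[X] < 1? NO.
Since E[X] ≥ 1, the first-moment bound is inconclusive at n = 28; it does NOT by itself certify R_3(5) > 28.

E[X] = 3640/729 ≈ 4.9931; E[X] ≥ 1; first-moment method inconclusive here.


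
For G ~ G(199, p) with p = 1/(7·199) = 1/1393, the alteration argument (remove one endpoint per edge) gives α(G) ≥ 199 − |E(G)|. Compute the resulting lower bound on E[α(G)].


E[|E(G)|] = C(199, 2)·p = 19701 · (1/1393) = 99/7.
E[α(G)] ≥ n − E[|E(G)|] = 199 − 99/7 = 1294/7.
Numerically: ≈ 184.857143.
(This is only a lower bound; the true E[α(G)] may be larger.)

E[α(G)] ≥ 1294/7 ≈ 184.857143.


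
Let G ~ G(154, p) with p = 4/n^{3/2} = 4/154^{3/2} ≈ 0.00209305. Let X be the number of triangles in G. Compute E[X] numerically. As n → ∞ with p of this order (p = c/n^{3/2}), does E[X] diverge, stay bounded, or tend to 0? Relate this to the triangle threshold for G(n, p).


Number of potential triangles: C(154, 3) = 596904.
Each occurs with probability p³ ≈ (0.00209305)³ ≈ 9.16931157e-09.
By linearity: E[X] = C(154, 3)·p³ ≈ 596904 · 9.16931157e-09 ≈ 0.005473.
Since α = 3/2 > 1, p = c/n^{3/2} = o(1/n) is below the triangle threshold p ~ 1/n. Asymptotically E[X] ~ (c³/6)·n^{3(1−α)} = (4³/6)·n^{-1.5} → 0, so by Markov's inequality G has no triangles w.h.p.

E[X] ≈ 0.005473; in regime p = Θ(1/n^{3/2}) E[X] tends to 0 (below the triangle threshold p ~ 1/n).


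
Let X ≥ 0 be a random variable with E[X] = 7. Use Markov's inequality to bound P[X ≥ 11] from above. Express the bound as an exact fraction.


μ = E[X] = 7, a = 11.
Markov: P[X ≥ 11] ≤ μ/a = (7)/11 = 7/11.
Numerically: ≈ 0.63636.
(Since a = 11 > μ = 7.00000, the bound 7/11 is < 1 and informative.)

P[X ≥ 11] ≤ 7/11 ≈ 0.63636.


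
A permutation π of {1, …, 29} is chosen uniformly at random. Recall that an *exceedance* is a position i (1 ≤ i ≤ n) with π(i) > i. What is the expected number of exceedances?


Write X = Σ_{i=1}^{29} X_i, where X_i = 1_{π(i) > i}.
For each fixed i, π(i) is uniform over {1, …, 29} (marginal of a uniform permutation), so P[π(i) > i] = (n − i)/n. Summing: Σ_{i=1}^{29} (n − i)/n = (0 + 1 + … + 28)/29 = 29(29 − 1)/(2·29) = (29 − 1)/2.
Hence E[X] = Σ_{i=1}^{29} (29 − i)/29 = 14 ≈ 14.00000.

E[X] = 14 = 14.00000.


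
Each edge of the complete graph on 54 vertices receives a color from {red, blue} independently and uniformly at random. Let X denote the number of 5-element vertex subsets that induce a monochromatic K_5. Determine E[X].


Let X = Σ_S X_S over the C(54, 5) = 3162510 subsets S of size 5, where X_S = 1 if the K_5 on S is monochromatic.
For a fixed S, the K_5 on S has C(5, 2) = 10 edges. P[all 10 edges red] = (1/2)^10, and likewise for blue, so P[monochromatic] = 2·(1/2)^10 = 2^{1 − 10} = 1/512.
By linearity of expectation: E[X] = C(54, 5) · 2^{1 − 10} = 3162510 · 1/512 = 1581255/256.
Numerically: E[X] ≈ 6176.77734.

E[X] = C(54,5)·2^(1−C(5,2)) = 1581255/256 ≈ 6176.77734.


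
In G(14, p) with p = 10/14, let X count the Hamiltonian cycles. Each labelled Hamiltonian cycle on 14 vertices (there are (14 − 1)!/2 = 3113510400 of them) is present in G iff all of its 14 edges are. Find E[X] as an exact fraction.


K_14 has (14 − 1)!/2 = 3113510400 labelled Hamiltonian cycles.
For each such Hamiltonian cycle H, let X_H = 1 if all 14 edges of H are present in G. Then P[X_H = 1] = p^{14} = (5/7)^{14} = 6103515625/678223072849.
By linearity of expectation: E[X] = Σ_H E[X_H] = 3113510400 · p^{14} = 3113510400 · 6103515625/678223072849 = 2714765625000000000/96889010407.
Numerically: E[X] ≈ 2.8e+07.

E[X] = 3113510400 · (5/7)^{14} = 2714765625000000000/96889010407 ≈ 2.8e+07.


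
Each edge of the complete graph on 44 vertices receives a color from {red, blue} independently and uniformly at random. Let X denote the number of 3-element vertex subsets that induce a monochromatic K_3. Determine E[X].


Let X = Σ_S X_S over the C(44, 3) = 13244 subsets S of size 3, where X_S = 1 if the K_3 on S is monochromatic.
For a fixed S, the K_3 on S has C(3, 2) = 3 edges. P[all 3 edges red] = (1/2)^3, and likewise for blue, so P[monochromatic] = 2·(1/2)^3 = 2^{1 − 3} = 1/4.
Summing: E[X] = C(44, 3) · 2^{1 − 3} = 13244 · 1/4 = 3311.
Numerically: E[X] ≈ 3311.00000.

E[X] = C(44,3)·2^(1−C(3,2)) = 3311 ≈ 3311.00000.


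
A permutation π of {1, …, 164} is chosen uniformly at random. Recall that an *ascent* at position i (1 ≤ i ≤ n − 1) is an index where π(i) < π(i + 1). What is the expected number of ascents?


Write X = Σ X_I over i = 1, …, 163, with X_I the indicator of one ascent.
There are 163 indicators.
For each fixed i, the pair (π(i), π(i+1)) is a uniformly random ordered pair of distinct values from {1, …, 164}; by symmetry P[π(i) < π(i+1)] = 1/2.
By linearity: E[X] = 163 · (1/2) = (164 − 1) · (1/2) = 163/2 ≈ 81.5000.

E[X] = 163/2 = 81.5000.


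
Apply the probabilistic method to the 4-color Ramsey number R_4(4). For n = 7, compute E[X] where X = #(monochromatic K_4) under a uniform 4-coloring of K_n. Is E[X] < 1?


E[X] = C(7, 4) · 4^{1 − 6} = 35 · 4^{−5} = 35/1024.
As a reduced fraction: E[X] = 35/1024 ≈ 0.034.
Is E[X] < 1? YES.
Since E[X] < 1, there exists a 4-coloring of K_{7} with no monochromatic K_4; hence R_4(4) > 7.

E[X] = 35/1024 ≈ 0.034; E[X] < 1, so R_4(4) > 7.


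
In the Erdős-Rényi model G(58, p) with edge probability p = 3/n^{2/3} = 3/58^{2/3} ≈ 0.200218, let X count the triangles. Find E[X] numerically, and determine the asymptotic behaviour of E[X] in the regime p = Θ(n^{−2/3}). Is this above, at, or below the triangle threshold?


Number of potential triangles: C(58, 3) = 30856.
Each occurs with probability p³ ≈ (0.200218)³ ≈ 8.02615933e-03.
By linearity: E[X] = C(58, 3)·p³ ≈ 30856 · 8.02615933e-03 ≈ 247.655172.
Since α = 2/3 < 1, p = c/n^{2/3} ≫ 1/n is above the triangle threshold p ~ 1/n. Asymptotically E[X] ~ (c³/6)·n^{3(1−α)} = (3³/6)·n^{1} → ∞; triangles are abundant w.h.p.

E[X] ≈ 247.655172; in regime p = Θ(1/n^{2/3}) E[X] diverges (above the triangle threshold p ~ 1/n).


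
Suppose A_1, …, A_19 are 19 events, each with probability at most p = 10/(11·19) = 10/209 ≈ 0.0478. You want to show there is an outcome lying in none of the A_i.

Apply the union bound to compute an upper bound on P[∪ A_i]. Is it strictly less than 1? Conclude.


Union bound: P[∪_{i=1}^{19} A_i] ≤ Σ_i P[A_i] ≤ 19·p = 19·(10/209) = 10/11.
Numerically: 10/11 ≈ 0.9091.
Is 10/11 < 1? YES.
Since P[∪ A_i] ≤ 10/11 < 1, the complement has P[∩ A_i^c] ≥ 1 − 10/11 = 1/11 > 0, so some outcome avoids every A_i.

19·p = 10/11 ≈ 0.9091; existence CERTIFIED by the union bound.


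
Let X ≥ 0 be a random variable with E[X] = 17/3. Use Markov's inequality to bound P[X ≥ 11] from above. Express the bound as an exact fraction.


μ = E[X] = 17/3, a = 11.
Markov: P[X ≥ 11] ≤ μ/a = (17/3)/11 = 17/33.
Numerically: ≈ 0.51515.
(Since a = 11 > μ = 5.66667, the bound 17/33 is < 1 and informative.)

P[X ≥ 11] ≤ 17/33 ≈ 0.51515.


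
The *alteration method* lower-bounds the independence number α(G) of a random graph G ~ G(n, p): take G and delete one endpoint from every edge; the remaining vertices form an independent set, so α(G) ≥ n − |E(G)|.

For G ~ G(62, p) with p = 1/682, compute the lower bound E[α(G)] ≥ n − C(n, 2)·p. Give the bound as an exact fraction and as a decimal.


E[|E(G)|] = C(62, 2)·p = 1891 · (1/682) = 61/22.
E[α(G)] ≥ n − E[|E(G)|] = 62 − 61/22 = 1303/22.
Numerically: ≈ 59.2273.
(This is only a lower bound; the true E[α(G)] may be larger.)

E[α(G)] ≥ 1303/22 ≈ 59.2273.


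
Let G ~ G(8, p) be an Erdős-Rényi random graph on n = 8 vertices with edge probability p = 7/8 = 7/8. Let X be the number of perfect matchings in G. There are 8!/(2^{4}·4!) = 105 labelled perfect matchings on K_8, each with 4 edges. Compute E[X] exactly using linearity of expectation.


K_8 has 8!/(2^{4}·4!) = 105 labelled perfect matchings.
For each such perfect matching H, let X_H = 1 if all 4 edges of H are present in G. Then P[X_H = 1] = p^{4} = (7/8)^{4} = 2401/4096.
By linearity: E[X] = Σ_H E[X_H] = 105 · p^{4} = 105 · 2401/4096 = 252105/4096.
Numerically: E[X] ≈ 61.5491.

E[X] = 105 · (7/8)^{4} = 252105/4096 ≈ 61.5491.


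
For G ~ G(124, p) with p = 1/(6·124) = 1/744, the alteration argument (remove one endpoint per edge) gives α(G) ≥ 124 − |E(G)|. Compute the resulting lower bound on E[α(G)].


E[|E(G)|] = C(124, 2)·p = 7626 · (1/744) = 41/4.
E[α(G)] ≥ n − E[|E(G)|] = 124 − 41/4 = 455/4.
Numerically: ≈ 113.75000.
(This is only a lower bound; the true E[α(G)] may be larger.)

E[α(G)] ≥ 455/4 ≈ 113.75000.


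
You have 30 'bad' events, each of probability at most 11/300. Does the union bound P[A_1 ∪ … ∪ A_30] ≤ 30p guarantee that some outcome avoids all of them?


Union bound: P[∪_{i=1}^{30} A_i] ≤ Σ_i P[A_i] ≤ 30·p = 30·(11/300) = 11/10.
Numerically: 11/10 ≈ 1.100000.
Is 11/10 < 1? NO.
Since the bound 11/10 is ≥ 1, the union bound is uninformative here; it does NOT by itself certify existence.

30·p = 11/10 ≈ 1.100000; existence NOT certified by the union bound.


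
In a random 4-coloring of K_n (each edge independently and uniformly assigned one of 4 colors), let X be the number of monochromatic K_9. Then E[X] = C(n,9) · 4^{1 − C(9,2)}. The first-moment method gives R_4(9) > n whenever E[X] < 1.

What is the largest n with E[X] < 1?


We need C(n, 9) · 4^{1 − 36} < 1, i.e. C(n, 9) < 4^{36 − 1} = 1180591620717411303424.
Check values of n near the boundary:
  n = 911: C(911, 9) = 1144686900492291197405; 1144686900492291197405 < 1180591620717411303424? YES
  n = 912: C(912, 9) = 1156095740032081475120; 1156095740032081475120 < 1180591620717411303424? YES
  n = 913: C(913, 9) = 1167605542753639808390; 1167605542753639808390 < 1180591620717411303424? YES
  n = 914: C(914, 9) = 1179217089587653905932; 1179217089587653905932 < 1180591620717411303424? YES
  n = 915: C(915, 9) = 1190931166636537885130; 1190931166636537885130 < 1180591620717411303424? NO
  n = 916: C(916, 9) = 1202748565202942340440; 1202748565202942340440 < 1180591620717411303424? NO
The largest n with C(n, 9) < 1180591620717411303424 is n = 914 (where E[X] = 294804272396913476483/295147905179352825856 ≈ 0.999). Hence R_4(9) > 914, i.e. R_4(9) ≥ 915.

Largest n = 914; hence R_4(9) > 914.


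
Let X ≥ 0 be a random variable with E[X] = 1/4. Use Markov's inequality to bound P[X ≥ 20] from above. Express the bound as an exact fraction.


μ = E[X] = 1/4, a = 20.
Markov: P[X ≥ 20] ≤ μ/a = (1/4)/20 = 1/80.
Numerically: ≈ 0.01250.
(Since a = 20 > μ = 0.25000, the bound 1/80 is < 1 and informative.)

P[X ≥ 20] ≤ 1/80 ≈ 0.01250.


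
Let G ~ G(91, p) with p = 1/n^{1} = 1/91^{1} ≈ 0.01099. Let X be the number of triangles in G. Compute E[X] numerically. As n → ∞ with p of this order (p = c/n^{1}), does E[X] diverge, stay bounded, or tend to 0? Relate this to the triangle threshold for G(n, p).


Number of potential triangles: C(91, 3) = 121485.
Each occurs with probability p³ ≈ (0.01099)³ ≈ 1.327015e-06.
By linearity: E[X] = C(91, 3)·p³ ≈ 121485 · 1.327015e-06 ≈ 0.1612.
Here α = 1, so p = 1/n is exactly at the triangle threshold p ~ 1/n. Asymptotically E[X] → c³/6 = 1³/6 = 1/6 ≈ 0.1667, a bounded constant. In this regime the triangle count is asymptotically Poisson(c³/6).

E[X] ≈ 0.1612; in regime p = Θ(1/n^{1}) E[X] stays bounded (at the triangle threshold p ~ 1/n).


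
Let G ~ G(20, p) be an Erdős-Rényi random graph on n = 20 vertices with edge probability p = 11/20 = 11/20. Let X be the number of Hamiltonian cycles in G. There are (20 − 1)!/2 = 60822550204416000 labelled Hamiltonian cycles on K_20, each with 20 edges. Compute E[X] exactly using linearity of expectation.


K_20 has (20 − 1)!/2 = 60822550204416000 labelled Hamiltonian cycles.
For each such Hamiltonian cycle H, let X_H = 1 if all 20 edges of H are present in G. Then P[X_H = 1] = p^{20} = (11/20)^{20} = 672749994932560009201/104857600000000000000000000.
By linearity of expectation: E[X] = Σ_H E[X_H] = 60822550204416000 · p^{20} = 60822550204416000 · 672749994932560009201/104857600000000000000000000 = 9989836509230039246035759128621/25600000000000000000.
Numerically: E[X] ≈ 3.90228e+11.

E[X] = 60822550204416000 · (11/20)^{20} = 9989836509230039246035759128621/25600000000000000000 ≈ 3.90228e+11.


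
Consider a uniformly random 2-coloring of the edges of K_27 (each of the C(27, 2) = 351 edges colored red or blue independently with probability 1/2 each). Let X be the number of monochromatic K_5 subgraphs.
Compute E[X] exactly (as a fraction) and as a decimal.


Let X = Σ_S X_S over the C(27, 5) = 80730 subsets S of size 5, where X_S = 1 if the K_5 on S is monochromatic.
For a fixed S, the K_5 on S has C(5, 2) = 10 edges. P[all 10 edges red] = (1/2)^10, and likewise for blue, so P[monochromatic] = 2·(1/2)^10 = 2^{1 − 10} = 1/512.
By linearity: E[X] = C(27, 5) · 2^{1 − 10} = 80730 · 1/512 = 40365/256.
Numerically: E[X] ≈ 157.675781.

E[X] = C(27,5)·2^(1−C(5,2)) = 40365/256 ≈ 157.675781.


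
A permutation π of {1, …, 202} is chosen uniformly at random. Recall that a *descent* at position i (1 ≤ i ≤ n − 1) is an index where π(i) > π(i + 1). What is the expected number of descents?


Write X = Σ X_I over i = 1, …, 201, with X_I the indicator of one descent.
There are 201 indicators.
For each fixed i, the pair (π(i), π(i+1)) is a uniformly random ordered pair of distinct values from {1, …, 202}; by symmetry P[π(i) > π(i+1)] = 1/2.
By linearity: E[X] = 201 · (1/2) = (202 − 1) · (1/2) = 201/2 ≈ 100.500.

E[X] = 201/2 = 100.500.


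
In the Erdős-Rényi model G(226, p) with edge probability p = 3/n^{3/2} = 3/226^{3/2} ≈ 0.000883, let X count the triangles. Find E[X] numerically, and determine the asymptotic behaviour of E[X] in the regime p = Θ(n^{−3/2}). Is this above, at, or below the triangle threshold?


Number of potential triangles: C(226, 3) = 1898400.
Each occurs with probability p³ ≈ (0.000883)³ ≈ 6.884554e-10.
By linearity: E[X] = C(226, 3)·p³ ≈ 1898400 · 6.884554e-10 ≈ 0.0013.
Since α = 3/2 > 1, p = c/n^{3/2} = o(1/n) is below the triangle threshold p ~ 1/n. Asymptotically E[X] ~ (c³/6)·n^{3(1−α)} = (3³/6)·n^{-1.5} → 0, so by Markov's inequality G has no triangles w.h.p.

E[X] ≈ 0.0013; in regime p = Θ(1/n^{3/2}) E[X] tends to 0 (below the triangle threshold p ~ 1/n).


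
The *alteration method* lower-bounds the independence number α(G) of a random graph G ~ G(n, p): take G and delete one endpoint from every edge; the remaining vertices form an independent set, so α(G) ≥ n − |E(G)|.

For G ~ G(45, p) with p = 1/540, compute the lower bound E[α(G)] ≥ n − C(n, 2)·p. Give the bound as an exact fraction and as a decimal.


E[|E(G)|] = C(45, 2)·p = 990 · (1/540) = 11/6.
E[α(G)] ≥ n − E[|E(G)|] = 45 − 11/6 = 259/6.
Numerically: ≈ 43.167.
(This is only a lower bound; the true E[α(G)] may be larger.)

E[α(G)] ≥ 259/6 ≈ 43.167.


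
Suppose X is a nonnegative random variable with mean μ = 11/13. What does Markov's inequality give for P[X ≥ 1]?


μ = E[X] = 11/13, a = 1.
Markov: P[X ≥ 1] ≤ μ/a = (11/13)/1 = 11/13.
Numerically: ≈ 0.8462.
(Since a = 1 > μ = 0.8462, the bound 11/13 is < 1 and informative.)

P[X ≥ 1] ≤ 11/13 ≈ 0.8462.


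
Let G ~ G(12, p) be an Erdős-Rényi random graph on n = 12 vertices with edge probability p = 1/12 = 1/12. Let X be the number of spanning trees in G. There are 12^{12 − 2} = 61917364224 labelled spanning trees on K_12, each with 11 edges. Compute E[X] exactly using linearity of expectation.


K_12 has 12^{12 − 2} = 61917364224 labelled spanning trees.
For each such spanning tree H, let X_H = 1 if all 11 edges of H are present in G. Then P[X_H = 1] = p^{11} = (1/12)^{11} = 1/743008370688.
By linearity of expectation: E[X] = Σ_H E[X_H] = 61917364224 · p^{11} = 61917364224 · 1/743008370688 = 1/12.
Numerically: E[X] ≈ 0.0833333.

E[X] = 61917364224 · (1/12)^{11} = 1/12 ≈ 0.0833333.


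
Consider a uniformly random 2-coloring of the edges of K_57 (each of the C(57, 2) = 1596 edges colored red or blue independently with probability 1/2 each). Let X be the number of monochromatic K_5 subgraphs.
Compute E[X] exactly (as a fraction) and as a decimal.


Let X = Σ_S X_S over the C(57, 5) = 4187106 subsets S of size 5, where X_S = 1 if the K_5 on S is monochromatic.
For a fixed S, the K_5 on S has C(5, 2) = 10 edges. P[all 10 edges red] = (1/2)^10, and likewise for blue, so P[monochromatic] = 2·(1/2)^10 = 2^{1 − 10} = 1/512.
Summing: E[X] = C(57, 5) · 2^{1 − 10} = 4187106 · 1/512 = 2093553/256.
Numerically: E[X] ≈ 8177.941.

E[X] = C(57,5)·2^(1−C(5,2)) = 2093553/256 ≈ 8177.941.


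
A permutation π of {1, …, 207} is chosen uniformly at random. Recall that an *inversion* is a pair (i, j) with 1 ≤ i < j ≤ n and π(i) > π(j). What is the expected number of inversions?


Write X = Σ X_I over the C(207, 2) = 21321 pairs i < j, with X_I the indicator of one inversion.
There are 21321 indicators.
For each fixed pair i < j, the values π(i) and π(j) are two distinct elements of {1, …, 207} in uniformly random order; by symmetry P[π(i) > π(j)] = 1/2.
By linearity: E[X] = 21321 · (1/2) = C(207, 2) · (1/2) = 21321/2 = 21321/2 ≈ 10660.5000.

E[X] = 21321/2 = 10660.5000.
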